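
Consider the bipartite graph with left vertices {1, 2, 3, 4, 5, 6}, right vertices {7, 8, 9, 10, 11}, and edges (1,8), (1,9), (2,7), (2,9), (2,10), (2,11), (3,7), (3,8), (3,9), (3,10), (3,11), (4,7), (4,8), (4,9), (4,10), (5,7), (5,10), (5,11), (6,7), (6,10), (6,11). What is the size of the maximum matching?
5 (matching: (1,9), (2,11), (3,10), (4,8), (5,7); upper bound min(|L|,|R|) = min(6,5) = 5)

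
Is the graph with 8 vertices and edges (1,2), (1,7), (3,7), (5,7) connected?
No, it has 4 components: {1, 2, 3, 5, 7}, {4}, {6}, {8}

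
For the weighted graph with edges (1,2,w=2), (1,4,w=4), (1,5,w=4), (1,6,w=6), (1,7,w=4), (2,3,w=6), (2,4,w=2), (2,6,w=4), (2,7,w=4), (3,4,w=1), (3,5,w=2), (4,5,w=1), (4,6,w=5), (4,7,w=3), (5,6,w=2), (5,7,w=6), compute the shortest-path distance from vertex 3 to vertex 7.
4 (path: 3 -> 4 -> 7; weights 1 + 3 = 4)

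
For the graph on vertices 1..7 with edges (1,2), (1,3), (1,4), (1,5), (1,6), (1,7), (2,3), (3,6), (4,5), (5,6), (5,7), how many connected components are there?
1 (components: {1, 2, 3, 4, 5, 6, 7})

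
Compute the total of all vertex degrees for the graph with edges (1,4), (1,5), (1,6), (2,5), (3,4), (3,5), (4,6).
14 (handshake: sum of degrees = 2|E| = 2 x 7 = 14)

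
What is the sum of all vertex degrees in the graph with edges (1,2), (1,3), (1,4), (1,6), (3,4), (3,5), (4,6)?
14 (handshake: sum of degrees = 2|E| = 2 x 7 = 14)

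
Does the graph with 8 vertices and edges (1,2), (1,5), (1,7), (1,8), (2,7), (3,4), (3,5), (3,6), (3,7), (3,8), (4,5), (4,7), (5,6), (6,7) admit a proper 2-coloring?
No (odd cycle of length 3: 2 -> 1 -> 7 -> 2)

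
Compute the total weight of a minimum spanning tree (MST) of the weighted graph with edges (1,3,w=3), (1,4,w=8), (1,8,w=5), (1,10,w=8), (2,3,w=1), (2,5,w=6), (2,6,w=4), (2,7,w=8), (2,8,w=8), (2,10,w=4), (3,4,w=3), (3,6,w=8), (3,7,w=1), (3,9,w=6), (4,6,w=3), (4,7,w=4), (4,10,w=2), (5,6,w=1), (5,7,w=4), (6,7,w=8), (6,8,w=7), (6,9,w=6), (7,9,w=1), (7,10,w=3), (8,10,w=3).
18 (MST edges: (1,3,w=3), (2,3,w=1), (3,4,w=3), (3,7,w=1), (4,6,w=3), (4,10,w=2), (5,6,w=1), (7,9,w=1), (8,10,w=3); sum of weights 3 + 1 + 3 + 1 + 3 + 2 + 1 + 1 + 3 = 18)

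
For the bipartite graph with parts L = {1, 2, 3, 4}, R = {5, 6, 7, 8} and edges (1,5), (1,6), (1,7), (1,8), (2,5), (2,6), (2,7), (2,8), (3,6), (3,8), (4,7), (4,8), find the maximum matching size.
4 (matching: (1,8), (2,5), (3,6), (4,7); upper bound min(|L|,|R|) = min(4,4) = 4)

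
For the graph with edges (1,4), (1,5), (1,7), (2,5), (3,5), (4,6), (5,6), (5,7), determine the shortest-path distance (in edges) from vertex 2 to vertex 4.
3 (path: 2 -> 5 -> 1 -> 4, 3 edges)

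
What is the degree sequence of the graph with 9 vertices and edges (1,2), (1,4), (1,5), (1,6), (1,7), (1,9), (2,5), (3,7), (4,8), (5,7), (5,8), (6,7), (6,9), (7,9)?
[6, 5, 4, 3, 3, 2, 2, 2, 1] (degrees: deg(1)=6, deg(2)=2, deg(3)=1, deg(4)=2, deg(5)=4, deg(6)=3, deg(7)=5, deg(8)=2, deg(9)=3)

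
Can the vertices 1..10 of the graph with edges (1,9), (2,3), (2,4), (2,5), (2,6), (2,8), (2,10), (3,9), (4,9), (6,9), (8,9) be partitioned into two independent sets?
Yes. Partition: {1, 3, 4, 5, 6, 7, 8, 10}, {2, 9}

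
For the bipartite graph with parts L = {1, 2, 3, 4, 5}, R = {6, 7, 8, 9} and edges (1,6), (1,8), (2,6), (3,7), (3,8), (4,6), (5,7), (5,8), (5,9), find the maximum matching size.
4 (matching: (1,8), (2,6), (3,7), (5,9); upper bound min(|L|,|R|) = min(5,4) = 4)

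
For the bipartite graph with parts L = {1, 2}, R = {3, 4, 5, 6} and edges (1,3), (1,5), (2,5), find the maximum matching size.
2 (matching: (1,3), (2,5); upper bound min(|L|,|R|) = min(2,4) = 2)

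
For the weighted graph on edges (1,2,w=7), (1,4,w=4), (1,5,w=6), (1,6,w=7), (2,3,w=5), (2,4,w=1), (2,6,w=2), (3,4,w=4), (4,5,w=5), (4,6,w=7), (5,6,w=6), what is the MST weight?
16 (MST edges: (1,4,w=4), (2,4,w=1), (2,6,w=2), (3,4,w=4), (4,5,w=5); sum of weights 4 + 1 + 2 + 4 + 5 = 16)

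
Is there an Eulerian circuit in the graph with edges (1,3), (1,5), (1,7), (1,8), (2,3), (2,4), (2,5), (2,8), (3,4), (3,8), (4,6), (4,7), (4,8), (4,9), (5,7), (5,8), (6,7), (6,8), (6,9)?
Yes (the graph is connected and all 9 vertices have even degree)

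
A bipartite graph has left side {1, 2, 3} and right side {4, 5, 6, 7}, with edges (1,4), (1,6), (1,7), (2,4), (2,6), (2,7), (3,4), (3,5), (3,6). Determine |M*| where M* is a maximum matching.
3 (matching: (1,7), (2,6), (3,5); upper bound min(|L|,|R|) = min(3,4) = 3)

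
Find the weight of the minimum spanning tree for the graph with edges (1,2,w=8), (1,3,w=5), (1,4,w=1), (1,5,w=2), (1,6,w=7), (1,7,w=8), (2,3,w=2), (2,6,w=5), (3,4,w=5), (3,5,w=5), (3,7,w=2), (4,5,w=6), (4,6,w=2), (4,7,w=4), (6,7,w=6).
13 (MST edges: (1,4,w=1), (1,5,w=2), (2,3,w=2), (3,7,w=2), (4,6,w=2), (4,7,w=4); sum of weights 1 + 2 + 2 + 2 + 2 + 4 = 13)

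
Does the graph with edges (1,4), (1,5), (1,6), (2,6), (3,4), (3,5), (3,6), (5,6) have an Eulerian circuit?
No (4 vertices have odd degree: {1, 2, 3, 5}; Eulerian circuit requires 0)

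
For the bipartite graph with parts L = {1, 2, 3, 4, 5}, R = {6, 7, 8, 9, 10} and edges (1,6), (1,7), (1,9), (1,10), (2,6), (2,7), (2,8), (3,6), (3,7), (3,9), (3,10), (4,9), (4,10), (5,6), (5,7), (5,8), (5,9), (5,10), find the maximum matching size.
5 (matching: (1,10), (2,8), (3,6), (4,9), (5,7); upper bound min(|L|,|R|) = min(5,5) = 5)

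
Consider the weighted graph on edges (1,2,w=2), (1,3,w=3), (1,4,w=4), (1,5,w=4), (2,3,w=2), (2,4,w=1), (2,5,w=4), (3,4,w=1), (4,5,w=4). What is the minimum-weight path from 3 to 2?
2 (path: 3 -> 2; weights 2 = 2)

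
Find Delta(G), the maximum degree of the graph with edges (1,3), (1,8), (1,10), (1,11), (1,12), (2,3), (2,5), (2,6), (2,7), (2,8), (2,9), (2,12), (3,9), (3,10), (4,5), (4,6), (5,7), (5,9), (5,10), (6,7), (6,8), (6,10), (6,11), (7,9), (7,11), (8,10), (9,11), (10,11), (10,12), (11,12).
7 (attained at vertices 2, 10)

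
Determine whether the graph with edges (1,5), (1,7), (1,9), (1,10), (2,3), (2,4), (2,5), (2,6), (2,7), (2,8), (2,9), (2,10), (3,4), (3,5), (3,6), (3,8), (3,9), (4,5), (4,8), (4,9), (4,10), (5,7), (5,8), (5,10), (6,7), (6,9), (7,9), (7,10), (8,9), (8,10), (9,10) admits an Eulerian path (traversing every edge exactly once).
Yes (the graph is connected and exactly 2 vertices have odd degree: {5, 10}; any Eulerian path must start and end at those)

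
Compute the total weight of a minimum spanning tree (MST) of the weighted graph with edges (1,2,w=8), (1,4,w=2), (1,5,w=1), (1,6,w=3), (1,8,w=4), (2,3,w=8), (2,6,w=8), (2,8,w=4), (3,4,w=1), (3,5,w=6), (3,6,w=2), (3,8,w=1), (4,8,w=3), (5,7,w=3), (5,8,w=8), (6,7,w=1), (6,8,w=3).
12 (MST edges: (1,4,w=2), (1,5,w=1), (2,8,w=4), (3,4,w=1), (3,6,w=2), (3,8,w=1), (6,7,w=1); sum of weights 2 + 1 + 4 + 1 + 2 + 1 + 1 = 12)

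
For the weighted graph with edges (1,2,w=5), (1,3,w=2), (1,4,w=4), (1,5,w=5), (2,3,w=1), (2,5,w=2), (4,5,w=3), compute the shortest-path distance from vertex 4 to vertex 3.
6 (path: 4 -> 1 -> 3; weights 4 + 2 = 6)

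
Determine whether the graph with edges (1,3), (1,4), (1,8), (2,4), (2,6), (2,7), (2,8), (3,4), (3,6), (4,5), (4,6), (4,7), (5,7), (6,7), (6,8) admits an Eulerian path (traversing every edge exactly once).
No (4 vertices have odd degree: {1, 3, 6, 8}; Eulerian path requires 0 or 2)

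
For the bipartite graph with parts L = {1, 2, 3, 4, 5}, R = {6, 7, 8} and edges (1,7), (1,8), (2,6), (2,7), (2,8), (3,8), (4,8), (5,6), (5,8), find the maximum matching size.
3 (matching: (1,8), (2,7), (5,6); upper bound min(|L|,|R|) = min(5,3) = 3)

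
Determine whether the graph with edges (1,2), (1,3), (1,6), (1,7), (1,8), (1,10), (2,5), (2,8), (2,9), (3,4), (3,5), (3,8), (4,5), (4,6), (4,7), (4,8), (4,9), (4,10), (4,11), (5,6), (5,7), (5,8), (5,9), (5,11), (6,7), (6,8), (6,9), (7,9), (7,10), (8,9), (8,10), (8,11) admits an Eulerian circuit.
No (2 vertices have odd degree: {8, 11}; Eulerian circuit requires 0)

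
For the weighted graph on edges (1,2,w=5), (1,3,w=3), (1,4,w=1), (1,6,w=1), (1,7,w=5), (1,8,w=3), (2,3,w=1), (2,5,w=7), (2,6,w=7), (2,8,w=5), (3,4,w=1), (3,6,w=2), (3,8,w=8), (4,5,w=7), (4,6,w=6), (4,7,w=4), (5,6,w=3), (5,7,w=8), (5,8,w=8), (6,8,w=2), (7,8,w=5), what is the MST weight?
13 (MST edges: (1,4,w=1), (1,6,w=1), (2,3,w=1), (3,4,w=1), (4,7,w=4), (5,6,w=3), (6,8,w=2); sum of weights 1 + 1 + 1 + 1 + 4 + 3 + 2 = 13)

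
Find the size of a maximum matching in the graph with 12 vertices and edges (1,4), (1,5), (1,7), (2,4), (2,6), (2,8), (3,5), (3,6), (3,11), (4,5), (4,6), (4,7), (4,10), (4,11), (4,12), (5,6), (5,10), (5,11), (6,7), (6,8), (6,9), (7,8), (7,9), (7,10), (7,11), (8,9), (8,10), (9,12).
6 (matching: (1,4), (2,6), (3,11), (5,10), (7,8), (9,12); upper bound floor(n/2) = floor(12/2) = 6)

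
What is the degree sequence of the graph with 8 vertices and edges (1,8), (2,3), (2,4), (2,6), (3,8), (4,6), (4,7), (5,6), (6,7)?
[4, 3, 3, 2, 2, 2, 1, 1] (degrees: deg(1)=1, deg(2)=3, deg(3)=2, deg(4)=3, deg(5)=1, deg(6)=4, deg(7)=2, deg(8)=2)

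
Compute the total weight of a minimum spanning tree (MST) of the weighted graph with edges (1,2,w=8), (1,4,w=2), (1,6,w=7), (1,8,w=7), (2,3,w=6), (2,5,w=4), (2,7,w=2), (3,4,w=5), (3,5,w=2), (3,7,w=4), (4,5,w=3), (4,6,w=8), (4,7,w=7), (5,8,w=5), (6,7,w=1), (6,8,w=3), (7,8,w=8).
17 (MST edges: (1,4,w=2), (2,5,w=4), (2,7,w=2), (3,5,w=2), (4,5,w=3), (6,7,w=1), (6,8,w=3); sum of weights 2 + 4 + 2 + 2 + 3 + 1 + 3 = 17)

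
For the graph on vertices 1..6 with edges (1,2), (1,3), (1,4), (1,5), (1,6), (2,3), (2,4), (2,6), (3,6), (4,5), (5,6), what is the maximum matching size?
3 (matching: (1,5), (2,4), (3,6); upper bound floor(n/2) = floor(6/2) = 3)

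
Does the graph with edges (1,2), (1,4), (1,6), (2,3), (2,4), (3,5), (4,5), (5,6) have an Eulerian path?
No (4 vertices have odd degree: {1, 2, 4, 5}; Eulerian path requires 0 or 2)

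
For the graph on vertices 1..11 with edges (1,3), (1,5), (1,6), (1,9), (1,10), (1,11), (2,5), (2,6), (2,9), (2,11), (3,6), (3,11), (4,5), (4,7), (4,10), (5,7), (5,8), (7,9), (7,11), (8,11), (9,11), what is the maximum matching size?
5 (matching: (1,3), (2,9), (4,10), (5,8), (7,11); upper bound floor(n/2) = floor(11/2) = 5)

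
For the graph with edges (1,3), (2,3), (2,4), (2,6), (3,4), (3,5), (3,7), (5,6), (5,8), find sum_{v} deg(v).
18 (handshake: sum of degrees = 2|E| = 2 x 9 = 18)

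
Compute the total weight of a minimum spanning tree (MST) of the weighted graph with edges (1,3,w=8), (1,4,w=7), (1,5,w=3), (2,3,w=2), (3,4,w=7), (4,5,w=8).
19 (MST edges: (1,4,w=7), (1,5,w=3), (2,3,w=2), (3,4,w=7); sum of weights 7 + 3 + 2 + 7 = 19)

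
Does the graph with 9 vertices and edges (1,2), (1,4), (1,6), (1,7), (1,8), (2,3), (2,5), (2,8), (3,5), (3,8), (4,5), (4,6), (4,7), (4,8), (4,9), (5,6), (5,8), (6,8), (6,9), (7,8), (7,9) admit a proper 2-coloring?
No (odd cycle of length 3: 7 -> 1 -> 8 -> 7)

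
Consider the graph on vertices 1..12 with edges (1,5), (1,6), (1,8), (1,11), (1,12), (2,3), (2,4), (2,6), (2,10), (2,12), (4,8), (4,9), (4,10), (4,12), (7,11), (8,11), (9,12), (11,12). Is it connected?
Yes (BFS from 1 visits [1, 5, 6, 8, 11, 12, 2, 4, 7, 9, 3, 10] — all 12 vertices reached)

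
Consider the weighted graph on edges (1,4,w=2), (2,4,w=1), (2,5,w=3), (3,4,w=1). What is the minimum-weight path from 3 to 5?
5 (path: 3 -> 4 -> 2 -> 5; weights 1 + 1 + 3 = 5)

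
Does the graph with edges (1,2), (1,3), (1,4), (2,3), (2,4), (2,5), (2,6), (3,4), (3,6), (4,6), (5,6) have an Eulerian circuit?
No (2 vertices have odd degree: {1, 2}; Eulerian circuit requires 0)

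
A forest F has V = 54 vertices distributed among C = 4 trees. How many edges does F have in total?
50 (Each of the 4 component trees on V_i vertices has V_i - 1 edges; summing gives V - C = 54 - 4 = 50)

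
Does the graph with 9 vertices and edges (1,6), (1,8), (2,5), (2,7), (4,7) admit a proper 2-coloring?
Yes. Partition: {1, 2, 3, 4, 9}, {5, 6, 7, 8}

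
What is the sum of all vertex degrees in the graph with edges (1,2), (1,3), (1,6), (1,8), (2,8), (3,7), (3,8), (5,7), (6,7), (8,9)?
20 (handshake: sum of degrees = 2|E| = 2 x 10 = 20)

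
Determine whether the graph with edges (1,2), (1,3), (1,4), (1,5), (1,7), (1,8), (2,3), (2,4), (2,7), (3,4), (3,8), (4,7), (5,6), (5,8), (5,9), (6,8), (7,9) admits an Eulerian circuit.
Yes (the graph is connected and all 9 vertices have even degree)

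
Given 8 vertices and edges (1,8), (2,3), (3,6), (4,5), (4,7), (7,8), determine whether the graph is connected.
No, it has 2 components: {1, 4, 5, 7, 8}, {2, 3, 6}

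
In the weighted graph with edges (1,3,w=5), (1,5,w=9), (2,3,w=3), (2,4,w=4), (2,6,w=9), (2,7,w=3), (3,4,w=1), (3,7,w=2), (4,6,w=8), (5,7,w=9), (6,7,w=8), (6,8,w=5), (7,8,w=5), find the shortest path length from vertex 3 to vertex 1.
5 (path: 3 -> 1; weights 5 = 5)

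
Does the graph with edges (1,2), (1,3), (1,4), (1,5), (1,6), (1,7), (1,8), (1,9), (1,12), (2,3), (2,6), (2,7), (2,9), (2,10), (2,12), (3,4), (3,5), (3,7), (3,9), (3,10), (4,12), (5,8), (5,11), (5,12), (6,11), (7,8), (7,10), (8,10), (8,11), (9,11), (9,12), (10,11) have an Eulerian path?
No (12 vertices have odd degree: {1, 2, 3, 4, 5, 6, 7, 8, 9, 10, 11, 12}; Eulerian path requires 0 or 2)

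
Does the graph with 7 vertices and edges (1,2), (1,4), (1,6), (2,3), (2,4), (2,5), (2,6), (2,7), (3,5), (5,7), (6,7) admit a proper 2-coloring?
No (odd cycle of length 3: 6 -> 1 -> 2 -> 6)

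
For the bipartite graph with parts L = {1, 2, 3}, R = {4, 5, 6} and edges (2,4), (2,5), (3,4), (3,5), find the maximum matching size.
2 (matching: (2,5), (3,4); upper bound min(|L|,|R|) = min(3,3) = 3)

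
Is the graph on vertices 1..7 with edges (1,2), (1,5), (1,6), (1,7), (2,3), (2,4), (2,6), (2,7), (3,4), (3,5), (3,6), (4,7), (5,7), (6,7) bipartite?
No (odd cycle of length 3: 5 -> 1 -> 7 -> 5)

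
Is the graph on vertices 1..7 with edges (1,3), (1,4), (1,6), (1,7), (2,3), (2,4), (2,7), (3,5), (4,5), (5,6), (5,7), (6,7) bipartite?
No (odd cycle of length 3: 6 -> 1 -> 7 -> 6)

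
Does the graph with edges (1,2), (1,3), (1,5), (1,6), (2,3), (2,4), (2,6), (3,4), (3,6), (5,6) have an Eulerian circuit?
Yes (the graph is connected and all 6 vertices have even degree)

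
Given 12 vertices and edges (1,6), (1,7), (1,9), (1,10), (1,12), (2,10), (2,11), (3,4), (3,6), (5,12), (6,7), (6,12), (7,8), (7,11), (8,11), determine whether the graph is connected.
Yes (BFS from 1 visits [1, 6, 7, 9, 10, 12, 3, 8, 11, 2, 5, 4] — all 12 vertices reached)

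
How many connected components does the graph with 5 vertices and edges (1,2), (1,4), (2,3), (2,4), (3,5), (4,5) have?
1 (components: {1, 2, 3, 4, 5})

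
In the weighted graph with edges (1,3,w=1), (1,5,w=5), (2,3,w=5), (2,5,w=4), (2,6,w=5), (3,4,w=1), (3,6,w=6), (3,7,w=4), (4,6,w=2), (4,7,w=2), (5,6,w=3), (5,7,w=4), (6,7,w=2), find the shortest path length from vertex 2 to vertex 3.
5 (path: 2 -> 3; weights 5 = 5)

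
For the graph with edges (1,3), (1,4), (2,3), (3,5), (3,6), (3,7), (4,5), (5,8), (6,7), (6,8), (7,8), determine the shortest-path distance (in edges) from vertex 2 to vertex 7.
2 (path: 2 -> 3 -> 7, 2 edges)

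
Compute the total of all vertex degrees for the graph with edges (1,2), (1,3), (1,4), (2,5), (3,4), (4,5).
12 (handshake: sum of degrees = 2|E| = 2 x 6 = 12)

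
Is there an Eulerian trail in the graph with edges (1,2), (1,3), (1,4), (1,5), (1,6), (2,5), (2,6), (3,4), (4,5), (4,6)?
No (4 vertices have odd degree: {1, 2, 5, 6}; Eulerian path requires 0 or 2)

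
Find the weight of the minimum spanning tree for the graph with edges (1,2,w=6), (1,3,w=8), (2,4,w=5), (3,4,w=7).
18 (MST edges: (1,2,w=6), (2,4,w=5), (3,4,w=7); sum of weights 6 + 5 + 7 = 18)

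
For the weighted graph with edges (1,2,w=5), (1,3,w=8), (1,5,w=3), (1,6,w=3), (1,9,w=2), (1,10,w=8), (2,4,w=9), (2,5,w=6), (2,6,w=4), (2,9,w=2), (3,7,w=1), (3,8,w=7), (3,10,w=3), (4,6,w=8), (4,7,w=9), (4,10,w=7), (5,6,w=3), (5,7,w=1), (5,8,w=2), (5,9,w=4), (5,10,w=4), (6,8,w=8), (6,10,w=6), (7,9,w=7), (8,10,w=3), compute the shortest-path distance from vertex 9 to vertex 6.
5 (path: 9 -> 1 -> 6; weights 2 + 3 = 5)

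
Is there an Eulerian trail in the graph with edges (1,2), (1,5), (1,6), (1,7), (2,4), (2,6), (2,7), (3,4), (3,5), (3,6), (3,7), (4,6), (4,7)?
Yes — and in fact it has an Eulerian circuit (the graph is connected and all 7 vertices have even degree)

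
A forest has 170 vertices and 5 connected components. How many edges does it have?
165 (Each of the 5 component trees on V_i vertices has V_i - 1 edges; summing gives V - C = 170 - 5 = 165)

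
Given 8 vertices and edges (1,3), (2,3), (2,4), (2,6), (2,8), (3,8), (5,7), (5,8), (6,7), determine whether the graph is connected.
Yes (BFS from 1 visits [1, 3, 2, 8, 4, 6, 5, 7] — all 8 vertices reached)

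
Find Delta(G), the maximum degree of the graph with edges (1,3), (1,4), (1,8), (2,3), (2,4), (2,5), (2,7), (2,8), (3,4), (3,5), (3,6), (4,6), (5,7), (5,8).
5 (attained at vertices 2, 3)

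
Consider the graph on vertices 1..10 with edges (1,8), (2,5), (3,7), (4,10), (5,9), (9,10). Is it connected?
No, it has 4 components: {1, 8}, {2, 4, 5, 9, 10}, {3, 7}, {6}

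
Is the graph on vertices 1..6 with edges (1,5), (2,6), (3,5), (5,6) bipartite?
Yes. Partition: {1, 3, 4, 6}, {2, 5}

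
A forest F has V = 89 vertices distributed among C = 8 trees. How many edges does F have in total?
81 (Each of the 8 component trees on V_i vertices has V_i - 1 edges; summing gives V - C = 89 - 8 = 81)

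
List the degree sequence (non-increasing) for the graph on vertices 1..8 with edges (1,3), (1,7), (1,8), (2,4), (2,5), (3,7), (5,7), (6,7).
[4, 3, 2, 2, 2, 1, 1, 1] (degrees: deg(1)=3, deg(2)=2, deg(3)=2, deg(4)=1, deg(5)=2, deg(6)=1, deg(7)=4, deg(8)=1)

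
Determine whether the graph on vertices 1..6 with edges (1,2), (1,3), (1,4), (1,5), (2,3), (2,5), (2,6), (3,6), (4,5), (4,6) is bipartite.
No (odd cycle of length 3: 2 -> 1 -> 3 -> 2)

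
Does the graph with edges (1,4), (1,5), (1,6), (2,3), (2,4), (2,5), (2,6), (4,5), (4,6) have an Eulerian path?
No (4 vertices have odd degree: {1, 3, 5, 6}; Eulerian path requires 0 or 2)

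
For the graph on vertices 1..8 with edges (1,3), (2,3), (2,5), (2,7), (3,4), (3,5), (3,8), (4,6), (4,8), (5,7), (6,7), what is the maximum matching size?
4 (matching: (1,3), (2,5), (4,8), (6,7); upper bound floor(n/2) = floor(8/2) = 4)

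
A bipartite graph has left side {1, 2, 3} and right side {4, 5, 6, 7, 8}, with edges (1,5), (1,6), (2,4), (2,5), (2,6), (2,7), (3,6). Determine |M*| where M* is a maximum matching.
3 (matching: (1,5), (2,7), (3,6); upper bound min(|L|,|R|) = min(3,5) = 3)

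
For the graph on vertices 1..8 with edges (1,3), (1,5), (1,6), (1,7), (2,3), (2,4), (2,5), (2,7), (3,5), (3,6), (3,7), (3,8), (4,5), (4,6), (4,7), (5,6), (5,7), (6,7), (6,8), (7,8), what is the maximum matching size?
4 (matching: (1,7), (2,3), (4,5), (6,8); upper bound floor(n/2) = floor(8/2) = 4)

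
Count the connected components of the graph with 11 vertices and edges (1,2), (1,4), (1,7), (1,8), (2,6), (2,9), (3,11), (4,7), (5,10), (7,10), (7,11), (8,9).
1 (components: {1, 2, 3, 4, 5, 6, 7, 8, 9, 10, 11})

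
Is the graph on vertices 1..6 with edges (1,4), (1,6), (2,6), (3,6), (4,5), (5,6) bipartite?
Yes. Partition: {1, 2, 3, 5}, {4, 6}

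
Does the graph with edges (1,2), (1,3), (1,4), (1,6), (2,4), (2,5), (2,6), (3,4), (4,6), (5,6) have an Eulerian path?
Yes — and in fact it has an Eulerian circuit (the graph is connected and all 6 vertices have even degree)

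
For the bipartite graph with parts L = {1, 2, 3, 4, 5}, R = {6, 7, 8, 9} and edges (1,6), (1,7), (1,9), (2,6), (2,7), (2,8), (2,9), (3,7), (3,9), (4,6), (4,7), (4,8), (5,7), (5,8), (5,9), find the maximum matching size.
4 (matching: (1,9), (2,8), (3,7), (4,6); upper bound min(|L|,|R|) = min(5,4) = 4)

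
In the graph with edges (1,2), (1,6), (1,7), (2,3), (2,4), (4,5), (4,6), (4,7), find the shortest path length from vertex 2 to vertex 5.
2 (path: 2 -> 4 -> 5, 2 edges)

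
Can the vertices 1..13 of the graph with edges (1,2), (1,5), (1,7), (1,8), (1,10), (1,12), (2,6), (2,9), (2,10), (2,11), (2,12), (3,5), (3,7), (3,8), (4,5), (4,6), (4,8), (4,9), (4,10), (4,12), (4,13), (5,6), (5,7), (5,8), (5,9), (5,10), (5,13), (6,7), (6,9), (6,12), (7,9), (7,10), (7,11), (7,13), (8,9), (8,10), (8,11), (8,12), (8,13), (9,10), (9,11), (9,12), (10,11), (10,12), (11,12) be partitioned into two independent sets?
No (odd cycle of length 3: 5 -> 1 -> 7 -> 5)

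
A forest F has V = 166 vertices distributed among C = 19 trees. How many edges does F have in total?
147 (Each of the 19 component trees on V_i vertices has V_i - 1 edges; summing gives V - C = 166 - 19 = 147)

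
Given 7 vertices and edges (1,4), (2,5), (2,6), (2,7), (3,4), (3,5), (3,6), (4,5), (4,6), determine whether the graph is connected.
Yes (BFS from 1 visits [1, 4, 3, 5, 6, 2, 7] — all 7 vertices reached)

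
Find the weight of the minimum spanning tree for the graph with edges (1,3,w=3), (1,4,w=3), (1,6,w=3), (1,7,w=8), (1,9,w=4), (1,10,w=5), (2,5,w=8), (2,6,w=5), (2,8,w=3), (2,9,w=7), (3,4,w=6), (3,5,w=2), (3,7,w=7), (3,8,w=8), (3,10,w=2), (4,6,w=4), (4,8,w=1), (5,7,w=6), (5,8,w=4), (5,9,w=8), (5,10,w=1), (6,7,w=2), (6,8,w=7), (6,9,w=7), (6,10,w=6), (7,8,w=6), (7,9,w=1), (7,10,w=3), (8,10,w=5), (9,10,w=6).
19 (MST edges: (1,3,w=3), (1,4,w=3), (1,6,w=3), (2,8,w=3), (3,5,w=2), (4,8,w=1), (5,10,w=1), (6,7,w=2), (7,9,w=1); sum of weights 3 + 3 + 3 + 3 + 2 + 1 + 1 + 2 + 1 = 19)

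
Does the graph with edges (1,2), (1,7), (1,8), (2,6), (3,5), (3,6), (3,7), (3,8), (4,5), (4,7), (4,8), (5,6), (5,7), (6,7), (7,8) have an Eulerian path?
Yes (the graph is connected and exactly 2 vertices have odd degree: {1, 4}; any Eulerian path must start and end at those)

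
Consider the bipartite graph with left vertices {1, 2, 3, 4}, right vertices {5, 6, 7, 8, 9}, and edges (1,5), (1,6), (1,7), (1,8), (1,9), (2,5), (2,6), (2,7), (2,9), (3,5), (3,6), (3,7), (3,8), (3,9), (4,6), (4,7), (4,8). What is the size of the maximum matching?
4 (matching: (1,9), (2,7), (3,8), (4,6); upper bound min(|L|,|R|) = min(4,5) = 4)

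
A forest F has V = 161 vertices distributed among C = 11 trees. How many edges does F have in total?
150 (Each of the 11 component trees on V_i vertices has V_i - 1 edges; summing gives V - C = 161 - 11 = 150)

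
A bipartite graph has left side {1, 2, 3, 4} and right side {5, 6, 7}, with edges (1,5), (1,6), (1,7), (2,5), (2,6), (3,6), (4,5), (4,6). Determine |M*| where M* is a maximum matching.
3 (matching: (1,7), (2,6), (4,5); upper bound min(|L|,|R|) = min(4,3) = 3)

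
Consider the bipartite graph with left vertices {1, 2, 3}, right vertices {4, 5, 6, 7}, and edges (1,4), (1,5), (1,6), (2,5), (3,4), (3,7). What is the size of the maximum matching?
3 (matching: (1,6), (2,5), (3,7); upper bound min(|L|,|R|) = min(3,4) = 3)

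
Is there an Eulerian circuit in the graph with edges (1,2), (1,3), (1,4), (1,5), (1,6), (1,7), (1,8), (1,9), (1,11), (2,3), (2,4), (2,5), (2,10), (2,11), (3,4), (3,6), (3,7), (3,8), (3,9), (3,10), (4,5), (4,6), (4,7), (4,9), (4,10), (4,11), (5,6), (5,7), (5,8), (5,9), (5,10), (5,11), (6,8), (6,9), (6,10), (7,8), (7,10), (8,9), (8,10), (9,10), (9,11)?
No (6 vertices have odd degree: {1, 4, 5, 6, 8, 11}; Eulerian circuit requires 0)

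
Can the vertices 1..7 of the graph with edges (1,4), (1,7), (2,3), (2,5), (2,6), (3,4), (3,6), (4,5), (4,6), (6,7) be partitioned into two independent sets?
No (odd cycle of length 3: 6 -> 4 -> 3 -> 6)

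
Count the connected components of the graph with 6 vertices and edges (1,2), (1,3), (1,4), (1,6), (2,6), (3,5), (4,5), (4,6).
1 (components: {1, 2, 3, 4, 5, 6})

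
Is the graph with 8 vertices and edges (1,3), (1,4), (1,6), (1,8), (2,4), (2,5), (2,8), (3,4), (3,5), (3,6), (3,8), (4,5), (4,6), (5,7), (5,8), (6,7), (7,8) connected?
Yes (BFS from 1 visits [1, 3, 4, 6, 8, 5, 2, 7] — all 8 vertices reached)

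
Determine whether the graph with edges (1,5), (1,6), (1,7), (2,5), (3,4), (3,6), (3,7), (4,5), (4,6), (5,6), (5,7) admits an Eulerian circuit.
No (6 vertices have odd degree: {1, 2, 3, 4, 5, 7}; Eulerian circuit requires 0)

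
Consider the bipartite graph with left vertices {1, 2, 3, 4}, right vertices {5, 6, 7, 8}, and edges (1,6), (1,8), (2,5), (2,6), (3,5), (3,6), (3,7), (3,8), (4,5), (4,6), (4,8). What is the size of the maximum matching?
4 (matching: (1,8), (2,6), (3,7), (4,5); upper bound min(|L|,|R|) = min(4,4) = 4)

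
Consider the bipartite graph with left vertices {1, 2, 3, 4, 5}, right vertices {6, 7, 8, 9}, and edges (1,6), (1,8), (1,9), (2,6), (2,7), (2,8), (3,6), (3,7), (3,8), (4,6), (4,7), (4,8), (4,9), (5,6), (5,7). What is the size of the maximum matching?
4 (matching: (1,9), (2,8), (3,7), (4,6); upper bound min(|L|,|R|) = min(5,4) = 4)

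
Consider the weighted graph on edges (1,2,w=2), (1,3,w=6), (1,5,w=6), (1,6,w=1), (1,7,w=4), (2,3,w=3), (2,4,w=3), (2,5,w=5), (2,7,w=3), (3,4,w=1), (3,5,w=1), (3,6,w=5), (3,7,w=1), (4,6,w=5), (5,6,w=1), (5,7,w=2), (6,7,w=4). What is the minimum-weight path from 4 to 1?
4 (path: 4 -> 3 -> 5 -> 6 -> 1; weights 1 + 1 + 1 + 1 = 4)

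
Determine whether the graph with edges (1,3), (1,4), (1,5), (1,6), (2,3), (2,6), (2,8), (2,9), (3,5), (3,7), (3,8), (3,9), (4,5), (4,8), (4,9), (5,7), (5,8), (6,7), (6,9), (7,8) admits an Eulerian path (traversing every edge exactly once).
Yes (the graph is connected and exactly 2 vertices have odd degree: {5, 8}; any Eulerian path must start and end at those)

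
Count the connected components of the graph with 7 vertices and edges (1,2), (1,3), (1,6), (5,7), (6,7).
2 (components: {1, 2, 3, 5, 6, 7}, {4})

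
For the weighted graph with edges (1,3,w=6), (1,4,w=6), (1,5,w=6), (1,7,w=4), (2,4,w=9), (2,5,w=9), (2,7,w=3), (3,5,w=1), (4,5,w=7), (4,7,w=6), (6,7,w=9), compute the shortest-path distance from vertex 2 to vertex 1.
7 (path: 2 -> 7 -> 1; weights 3 + 4 = 7)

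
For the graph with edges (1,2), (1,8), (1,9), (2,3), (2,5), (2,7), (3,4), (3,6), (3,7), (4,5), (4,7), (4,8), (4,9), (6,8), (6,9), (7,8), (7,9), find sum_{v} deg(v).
34 (handshake: sum of degrees = 2|E| = 2 x 17 = 34)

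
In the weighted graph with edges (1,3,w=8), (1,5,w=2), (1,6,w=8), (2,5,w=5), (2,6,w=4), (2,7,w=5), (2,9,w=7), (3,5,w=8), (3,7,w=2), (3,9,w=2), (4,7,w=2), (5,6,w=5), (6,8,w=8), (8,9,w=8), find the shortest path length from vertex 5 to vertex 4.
12 (path: 5 -> 3 -> 7 -> 4; weights 8 + 2 + 2 = 12)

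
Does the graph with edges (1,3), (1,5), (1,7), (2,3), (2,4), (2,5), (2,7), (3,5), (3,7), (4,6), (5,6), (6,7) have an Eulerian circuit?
No (2 vertices have odd degree: {1, 6}; Eulerian circuit requires 0)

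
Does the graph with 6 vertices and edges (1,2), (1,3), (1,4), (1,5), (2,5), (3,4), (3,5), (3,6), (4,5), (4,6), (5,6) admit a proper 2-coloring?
No (odd cycle of length 3: 3 -> 1 -> 5 -> 3)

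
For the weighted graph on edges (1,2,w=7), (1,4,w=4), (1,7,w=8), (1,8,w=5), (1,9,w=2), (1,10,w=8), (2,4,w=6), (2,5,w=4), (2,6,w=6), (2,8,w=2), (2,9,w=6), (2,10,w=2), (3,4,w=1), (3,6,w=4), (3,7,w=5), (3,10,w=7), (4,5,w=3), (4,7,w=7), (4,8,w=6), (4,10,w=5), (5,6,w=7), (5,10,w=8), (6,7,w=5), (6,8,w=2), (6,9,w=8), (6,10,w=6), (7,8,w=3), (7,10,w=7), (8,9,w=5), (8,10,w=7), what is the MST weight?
23 (MST edges: (1,4,w=4), (1,9,w=2), (2,5,w=4), (2,8,w=2), (2,10,w=2), (3,4,w=1), (4,5,w=3), (6,8,w=2), (7,8,w=3); sum of weights 4 + 2 + 4 + 2 + 2 + 1 + 3 + 2 + 3 = 23)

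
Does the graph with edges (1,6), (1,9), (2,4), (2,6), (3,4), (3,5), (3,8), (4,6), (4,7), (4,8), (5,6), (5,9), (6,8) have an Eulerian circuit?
No (6 vertices have odd degree: {3, 4, 5, 6, 7, 8}; Eulerian circuit requires 0)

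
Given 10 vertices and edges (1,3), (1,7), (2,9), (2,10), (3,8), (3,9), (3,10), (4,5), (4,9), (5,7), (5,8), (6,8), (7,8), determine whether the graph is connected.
Yes (BFS from 1 visits [1, 3, 7, 8, 9, 10, 5, 6, 2, 4] — all 10 vertices reached)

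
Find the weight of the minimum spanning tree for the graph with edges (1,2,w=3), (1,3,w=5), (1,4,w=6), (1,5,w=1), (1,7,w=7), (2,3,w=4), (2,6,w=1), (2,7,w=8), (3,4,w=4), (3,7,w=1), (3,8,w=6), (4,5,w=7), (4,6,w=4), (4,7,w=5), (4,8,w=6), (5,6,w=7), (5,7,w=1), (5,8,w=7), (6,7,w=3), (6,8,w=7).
17 (MST edges: (1,2,w=3), (1,5,w=1), (2,6,w=1), (3,4,w=4), (3,7,w=1), (3,8,w=6), (5,7,w=1); sum of weights 3 + 1 + 1 + 4 + 1 + 6 + 1 = 17)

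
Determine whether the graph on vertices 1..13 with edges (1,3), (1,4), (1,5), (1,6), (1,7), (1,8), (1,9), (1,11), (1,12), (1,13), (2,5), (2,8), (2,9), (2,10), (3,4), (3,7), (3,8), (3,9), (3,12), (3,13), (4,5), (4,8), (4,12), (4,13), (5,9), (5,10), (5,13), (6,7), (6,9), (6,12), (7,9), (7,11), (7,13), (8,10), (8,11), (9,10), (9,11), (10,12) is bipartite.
No (odd cycle of length 3: 3 -> 1 -> 8 -> 3)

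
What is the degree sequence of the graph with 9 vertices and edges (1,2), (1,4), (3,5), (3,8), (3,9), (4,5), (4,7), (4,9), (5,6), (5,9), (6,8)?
[4, 4, 3, 3, 2, 2, 2, 1, 1] (degrees: deg(1)=2, deg(2)=1, deg(3)=3, deg(4)=4, deg(5)=4, deg(6)=2, deg(7)=1, deg(8)=2, deg(9)=3)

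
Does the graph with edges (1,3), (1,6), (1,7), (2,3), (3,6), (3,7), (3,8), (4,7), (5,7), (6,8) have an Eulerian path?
No (6 vertices have odd degree: {1, 2, 3, 4, 5, 6}; Eulerian path requires 0 or 2)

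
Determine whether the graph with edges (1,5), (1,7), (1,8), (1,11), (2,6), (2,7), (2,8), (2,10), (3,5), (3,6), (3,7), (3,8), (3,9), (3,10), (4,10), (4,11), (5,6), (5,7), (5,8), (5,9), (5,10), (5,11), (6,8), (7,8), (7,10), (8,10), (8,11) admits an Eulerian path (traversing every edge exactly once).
Yes — and in fact it has an Eulerian circuit (the graph is connected and all 11 vertices have even degree)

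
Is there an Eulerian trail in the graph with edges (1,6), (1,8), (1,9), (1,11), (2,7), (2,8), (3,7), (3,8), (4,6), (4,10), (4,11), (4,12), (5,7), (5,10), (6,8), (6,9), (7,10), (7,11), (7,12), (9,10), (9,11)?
Yes — and in fact it has an Eulerian circuit (the graph is connected and all 12 vertices have even degree)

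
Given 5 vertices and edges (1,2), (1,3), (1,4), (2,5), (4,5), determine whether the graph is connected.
Yes (BFS from 1 visits [1, 2, 3, 4, 5] — all 5 vertices reached)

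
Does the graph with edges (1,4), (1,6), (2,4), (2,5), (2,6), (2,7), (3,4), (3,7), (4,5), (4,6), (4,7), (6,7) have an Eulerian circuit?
Yes (the graph is connected and all 7 vertices have even degree)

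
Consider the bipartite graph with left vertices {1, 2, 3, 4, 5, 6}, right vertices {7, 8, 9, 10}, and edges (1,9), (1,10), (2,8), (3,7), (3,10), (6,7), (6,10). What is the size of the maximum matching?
4 (matching: (1,9), (2,8), (3,10), (6,7); upper bound min(|L|,|R|) = min(6,4) = 4)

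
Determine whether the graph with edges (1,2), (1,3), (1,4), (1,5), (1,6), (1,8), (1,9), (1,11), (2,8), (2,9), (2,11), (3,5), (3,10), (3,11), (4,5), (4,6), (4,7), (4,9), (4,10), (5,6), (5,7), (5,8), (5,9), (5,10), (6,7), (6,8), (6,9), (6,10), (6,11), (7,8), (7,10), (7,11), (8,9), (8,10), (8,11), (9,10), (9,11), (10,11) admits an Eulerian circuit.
Yes (the graph is connected and all 11 vertices have even degree)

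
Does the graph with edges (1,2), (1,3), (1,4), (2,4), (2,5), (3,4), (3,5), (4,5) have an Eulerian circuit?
No (4 vertices have odd degree: {1, 2, 3, 5}; Eulerian circuit requires 0)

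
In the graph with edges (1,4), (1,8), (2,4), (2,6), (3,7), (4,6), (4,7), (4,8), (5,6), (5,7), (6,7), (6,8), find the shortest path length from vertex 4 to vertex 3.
2 (path: 4 -> 7 -> 3, 2 edges)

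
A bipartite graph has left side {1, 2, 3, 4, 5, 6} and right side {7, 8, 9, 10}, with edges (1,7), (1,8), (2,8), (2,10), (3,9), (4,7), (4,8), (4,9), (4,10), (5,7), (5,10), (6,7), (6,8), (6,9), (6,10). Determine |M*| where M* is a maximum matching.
4 (matching: (1,8), (2,10), (3,9), (4,7); upper bound min(|L|,|R|) = min(6,4) = 4)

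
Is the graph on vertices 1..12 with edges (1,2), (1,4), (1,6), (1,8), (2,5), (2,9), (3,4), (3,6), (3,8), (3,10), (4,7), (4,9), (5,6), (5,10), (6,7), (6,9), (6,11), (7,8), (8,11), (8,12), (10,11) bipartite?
Yes. Partition: {1, 3, 5, 7, 9, 11, 12}, {2, 4, 6, 8, 10}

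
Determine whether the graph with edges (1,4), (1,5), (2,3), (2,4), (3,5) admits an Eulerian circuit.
Yes (the graph is connected and all 5 vertices have even degree)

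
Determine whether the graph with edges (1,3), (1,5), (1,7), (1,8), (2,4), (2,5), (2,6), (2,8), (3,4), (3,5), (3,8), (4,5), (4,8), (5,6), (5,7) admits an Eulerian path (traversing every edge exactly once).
Yes — and in fact it has an Eulerian circuit (the graph is connected and all 8 vertices have even degree)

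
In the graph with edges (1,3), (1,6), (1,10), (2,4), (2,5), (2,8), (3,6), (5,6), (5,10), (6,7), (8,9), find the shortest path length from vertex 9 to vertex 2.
2 (path: 9 -> 8 -> 2, 2 edges)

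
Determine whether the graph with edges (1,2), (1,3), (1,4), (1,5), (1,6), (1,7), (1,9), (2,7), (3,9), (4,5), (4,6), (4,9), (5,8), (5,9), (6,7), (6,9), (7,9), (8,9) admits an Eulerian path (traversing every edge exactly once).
Yes (the graph is connected and exactly 2 vertices have odd degree: {1, 9}; any Eulerian path must start and end at those)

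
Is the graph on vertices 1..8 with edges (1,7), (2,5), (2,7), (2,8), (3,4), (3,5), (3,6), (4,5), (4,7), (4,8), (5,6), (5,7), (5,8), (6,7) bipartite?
No (odd cycle of length 3: 2 -> 7 -> 5 -> 2)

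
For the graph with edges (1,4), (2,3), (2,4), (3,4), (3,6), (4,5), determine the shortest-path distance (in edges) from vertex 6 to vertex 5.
3 (path: 6 -> 3 -> 4 -> 5, 3 edges)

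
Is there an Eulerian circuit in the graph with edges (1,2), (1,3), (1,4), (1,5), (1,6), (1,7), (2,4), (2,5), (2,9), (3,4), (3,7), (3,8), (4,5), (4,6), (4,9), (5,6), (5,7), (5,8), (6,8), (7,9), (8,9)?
Yes (the graph is connected and all 9 vertices have even degree)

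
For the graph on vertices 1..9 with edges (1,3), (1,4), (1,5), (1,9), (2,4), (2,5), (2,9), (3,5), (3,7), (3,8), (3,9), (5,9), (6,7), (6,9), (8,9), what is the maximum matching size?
4 (matching: (1,9), (2,5), (3,8), (6,7); upper bound floor(n/2) = floor(9/2) = 4)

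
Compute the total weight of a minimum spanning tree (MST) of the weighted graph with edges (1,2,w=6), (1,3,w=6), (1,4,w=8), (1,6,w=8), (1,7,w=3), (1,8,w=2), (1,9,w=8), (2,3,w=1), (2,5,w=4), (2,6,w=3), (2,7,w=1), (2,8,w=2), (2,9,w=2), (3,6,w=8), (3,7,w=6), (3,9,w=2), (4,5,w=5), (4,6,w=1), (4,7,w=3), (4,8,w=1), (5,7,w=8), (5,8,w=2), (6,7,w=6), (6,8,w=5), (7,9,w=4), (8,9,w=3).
12 (MST edges: (1,8,w=2), (2,3,w=1), (2,7,w=1), (2,8,w=2), (2,9,w=2), (4,6,w=1), (4,8,w=1), (5,8,w=2); sum of weights 2 + 1 + 1 + 2 + 2 + 1 + 1 + 2 = 12)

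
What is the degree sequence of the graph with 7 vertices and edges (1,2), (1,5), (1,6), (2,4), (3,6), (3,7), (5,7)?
[3, 2, 2, 2, 2, 2, 1] (degrees: deg(1)=3, deg(2)=2, deg(3)=2, deg(4)=1, deg(5)=2, deg(6)=2, deg(7)=2)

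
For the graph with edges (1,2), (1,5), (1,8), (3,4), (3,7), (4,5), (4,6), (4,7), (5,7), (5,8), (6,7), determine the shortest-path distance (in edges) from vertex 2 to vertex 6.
4 (path: 2 -> 1 -> 5 -> 4 -> 6, 4 edges)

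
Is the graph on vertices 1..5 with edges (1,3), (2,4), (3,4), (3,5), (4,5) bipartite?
No (odd cycle of length 3: 5 -> 3 -> 4 -> 5)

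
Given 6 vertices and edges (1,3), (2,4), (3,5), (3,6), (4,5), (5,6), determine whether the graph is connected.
Yes (BFS from 1 visits [1, 3, 5, 6, 4, 2] — all 6 vertices reached)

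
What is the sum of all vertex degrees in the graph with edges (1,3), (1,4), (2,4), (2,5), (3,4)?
10 (handshake: sum of degrees = 2|E| = 2 x 5 = 10)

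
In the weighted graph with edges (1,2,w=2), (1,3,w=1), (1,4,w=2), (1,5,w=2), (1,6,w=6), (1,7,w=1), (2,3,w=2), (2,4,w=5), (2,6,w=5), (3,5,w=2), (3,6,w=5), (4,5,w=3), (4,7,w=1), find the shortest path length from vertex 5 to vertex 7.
3 (path: 5 -> 1 -> 7; weights 2 + 1 = 3)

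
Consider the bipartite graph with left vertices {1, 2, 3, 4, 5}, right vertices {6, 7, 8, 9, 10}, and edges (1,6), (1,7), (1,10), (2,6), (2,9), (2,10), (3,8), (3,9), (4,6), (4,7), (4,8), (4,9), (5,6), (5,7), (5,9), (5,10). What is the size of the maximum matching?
5 (matching: (1,10), (2,9), (3,8), (4,7), (5,6); upper bound min(|L|,|R|) = min(5,5) = 5)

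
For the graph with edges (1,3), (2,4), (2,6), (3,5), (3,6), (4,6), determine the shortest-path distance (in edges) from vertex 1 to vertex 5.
2 (path: 1 -> 3 -> 5, 2 edges)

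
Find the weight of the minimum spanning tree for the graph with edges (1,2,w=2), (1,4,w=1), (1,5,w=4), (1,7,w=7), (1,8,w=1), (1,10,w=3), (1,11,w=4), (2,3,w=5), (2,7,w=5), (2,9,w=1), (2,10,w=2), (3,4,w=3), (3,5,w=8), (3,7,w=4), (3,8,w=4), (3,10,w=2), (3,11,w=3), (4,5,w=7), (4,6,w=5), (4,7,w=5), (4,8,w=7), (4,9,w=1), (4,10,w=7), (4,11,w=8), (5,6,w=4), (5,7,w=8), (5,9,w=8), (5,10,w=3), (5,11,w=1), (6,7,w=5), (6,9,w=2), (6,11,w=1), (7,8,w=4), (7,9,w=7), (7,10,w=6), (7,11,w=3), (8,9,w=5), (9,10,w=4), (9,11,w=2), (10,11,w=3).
15 (MST edges: (1,4,w=1), (1,8,w=1), (2,9,w=1), (2,10,w=2), (3,10,w=2), (4,9,w=1), (5,11,w=1), (6,9,w=2), (6,11,w=1), (7,11,w=3); sum of weights 1 + 1 + 1 + 2 + 2 + 1 + 1 + 2 + 1 + 3 = 15)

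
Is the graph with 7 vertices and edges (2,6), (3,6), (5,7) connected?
No, it has 4 components: {1}, {2, 3, 6}, {4}, {5, 7}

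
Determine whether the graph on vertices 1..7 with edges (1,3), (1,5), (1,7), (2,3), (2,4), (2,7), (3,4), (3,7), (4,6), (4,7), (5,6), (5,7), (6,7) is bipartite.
No (odd cycle of length 3: 7 -> 1 -> 5 -> 7)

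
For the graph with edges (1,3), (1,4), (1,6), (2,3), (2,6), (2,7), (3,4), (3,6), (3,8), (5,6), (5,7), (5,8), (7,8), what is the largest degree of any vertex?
5 (attained at vertex 3)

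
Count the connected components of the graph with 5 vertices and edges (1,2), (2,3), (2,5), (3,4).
1 (components: {1, 2, 3, 4, 5})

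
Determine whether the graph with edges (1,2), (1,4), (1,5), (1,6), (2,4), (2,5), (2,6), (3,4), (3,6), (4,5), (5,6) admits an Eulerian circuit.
Yes (the graph is connected and all 6 vertices have even degree)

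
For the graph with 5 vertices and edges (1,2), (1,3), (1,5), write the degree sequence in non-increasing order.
[3, 1, 1, 1, 0] (degrees: deg(1)=3, deg(2)=1, deg(3)=1, deg(4)=0, deg(5)=1)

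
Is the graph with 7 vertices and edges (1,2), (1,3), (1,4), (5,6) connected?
No, it has 3 components: {1, 2, 3, 4}, {5, 6}, {7}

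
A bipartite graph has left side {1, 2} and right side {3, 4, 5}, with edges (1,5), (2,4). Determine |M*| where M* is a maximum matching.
2 (matching: (1,5), (2,4); upper bound min(|L|,|R|) = min(2,3) = 2)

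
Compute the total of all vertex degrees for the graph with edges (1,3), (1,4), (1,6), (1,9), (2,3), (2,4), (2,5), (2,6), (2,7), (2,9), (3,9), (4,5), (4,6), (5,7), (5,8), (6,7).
32 (handshake: sum of degrees = 2|E| = 2 x 16 = 32)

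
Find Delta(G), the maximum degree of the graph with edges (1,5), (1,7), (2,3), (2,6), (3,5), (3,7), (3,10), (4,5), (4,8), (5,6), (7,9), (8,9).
4 (attained at vertices 3, 5)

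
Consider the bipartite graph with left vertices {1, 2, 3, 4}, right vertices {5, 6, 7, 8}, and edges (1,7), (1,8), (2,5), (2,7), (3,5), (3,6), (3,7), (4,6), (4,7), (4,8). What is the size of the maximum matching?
4 (matching: (1,8), (2,7), (3,5), (4,6); upper bound min(|L|,|R|) = min(4,4) = 4)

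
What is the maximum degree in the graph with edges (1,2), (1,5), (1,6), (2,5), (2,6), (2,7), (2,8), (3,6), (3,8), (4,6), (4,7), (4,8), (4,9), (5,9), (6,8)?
5 (attained at vertices 2, 6)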